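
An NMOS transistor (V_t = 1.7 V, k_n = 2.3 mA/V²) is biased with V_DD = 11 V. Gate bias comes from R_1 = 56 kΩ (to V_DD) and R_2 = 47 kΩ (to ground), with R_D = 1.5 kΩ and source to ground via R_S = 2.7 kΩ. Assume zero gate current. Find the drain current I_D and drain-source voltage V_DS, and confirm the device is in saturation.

I_D ≈ 0.9 mA, V_DS ≈ 7.2 V

V_G = V_DD·R_2/(R_1+R_2) = 11×47/103 = 5.02 V.
Assume saturation: I_D = (k_n/2)(V_GS − V_t)² with V_GS = V_G − I_D·R_S = 5.02 − 2.7·I_D.
Substituting gives 8.38·I_D² − 21.6·I_D + 12.7 = 0, with roots I_D = 0.901 or 1.68 mA.
The root I_D = 1.68 mA gives V_GS = 0.493 V ≤ V_t, so take I_D = 0.901 mA.
Then V_GS = 2.59 V and V_DS = V_DD − I_D(R_D+R_S) = 11 − 0.901×4.2 = 7.21 V.
Saturation requires V_DS ≥ V_GS − V_t = 0.885 V; 7.21 ≥ 0.885 ✓.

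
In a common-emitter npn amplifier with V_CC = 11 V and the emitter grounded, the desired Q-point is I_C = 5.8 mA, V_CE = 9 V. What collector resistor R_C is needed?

R_C ≈ 0.34 kΩ

Collector loop: V_CC = I_C·R_C + V_CE.
R_C = (V_CC − V_CE)/I_C = (11 − 9)/5.8 = 0.345 kΩ.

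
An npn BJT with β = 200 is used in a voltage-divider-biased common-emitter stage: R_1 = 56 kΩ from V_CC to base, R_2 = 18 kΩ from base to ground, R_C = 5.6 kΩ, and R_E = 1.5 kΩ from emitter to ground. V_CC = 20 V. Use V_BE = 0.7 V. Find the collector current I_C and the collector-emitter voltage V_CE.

Thevenize the base divider: V_Th = V_CC·R_2/(R_1+R_2) = 20×18/74 = 4.86 V, R_Th = R_1‖R_2 = 13.6 kΩ.
Base-emitter loop: V_Th = I_B·R_Th + V_BE + (β+1)I_B·R_E, so I_B = (4.86 − 0.7) / (13.6 + 201×1.5) = 0.0132 mA.
I_C = β·I_B = 200×0.0132 = 2.64 mA, and I_E = (β+1)I_B = 2.66 mA.
V_CE = V_CC − I_C·R_C − I_E·R_E = 20 − 2.64×5.6 − 2.66×1.5 = 1.21 V.
V_CE = 1.21 V > 0.2 V confirms active-region operation.

I_C ≈ 2.6 mA, V_CE ≈ 1.2 V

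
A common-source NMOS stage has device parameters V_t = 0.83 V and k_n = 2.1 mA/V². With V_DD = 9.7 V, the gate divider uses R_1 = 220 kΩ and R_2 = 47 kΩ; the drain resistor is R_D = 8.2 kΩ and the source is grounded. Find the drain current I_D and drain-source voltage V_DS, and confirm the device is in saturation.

I_D ≈ 0.81 mA, V_DS ≈ 3.1 V

V_G = V_DD·R_2/(R_1+R_2) = 9.7×47/267 = 1.71 V. With the source grounded, V_GS = V_G = 1.71 V.
Assume saturation: I_D = (k_n/2)(V_GS − V_t)² = (2.1/2)×(1.71 − 0.83)² = 1.05×0.877² = 0.808 mA.
V_DS = V_DD − I_D·R_D = 9.7 − 0.808×8.2 = 3.07 V.
Saturation requires V_DS ≥ V_GS − V_t = 0.877 V; 3.07 ≥ 0.877 ✓.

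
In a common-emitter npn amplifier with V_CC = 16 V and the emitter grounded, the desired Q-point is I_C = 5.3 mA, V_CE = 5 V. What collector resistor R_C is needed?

Collector loop: V_CC = I_C·R_C + V_CE.
R_C = (V_CC − V_CE)/I_C = (16 − 5)/5.3 = 2.08 kΩ.

R_C ≈ 2.1 kΩ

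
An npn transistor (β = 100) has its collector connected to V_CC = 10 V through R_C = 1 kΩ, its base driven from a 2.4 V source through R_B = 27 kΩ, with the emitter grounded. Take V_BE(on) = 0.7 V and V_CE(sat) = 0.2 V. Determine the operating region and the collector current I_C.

Assume active. Base-emitter loop: I_B = (V_BB − V_BE)/R_B = (2.4 − 0.7)/27 = 0.063 mA.
I_C = β·I_B = 100×0.063 = 6.3 mA.
V_CE = V_CC − I_C·R_C = 10 − 6.3×1 = 3.7 V > V_CE(sat), so the active-region assumption holds.

active; I_C ≈ 6.3 mA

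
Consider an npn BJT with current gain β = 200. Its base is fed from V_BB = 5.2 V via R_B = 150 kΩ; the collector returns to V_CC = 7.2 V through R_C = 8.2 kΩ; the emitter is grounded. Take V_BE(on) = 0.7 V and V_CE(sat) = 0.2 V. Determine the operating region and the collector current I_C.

Assume active: I_B = (5.2 − 0.7)/150 = 0.03 mA, giving I_C = β·I_B = 6 mA.
But then V_CE = 7.2 − 6×8.2 = -42 V < V_CE(sat) = 0.2 V — impossible in the active region.
So the transistor is saturated. With V_CE = 0.2 V, I_C = (V_CC − 0.2)/R_C = 7/8.2 = 0.854 mA.
Check: β·I_B = 6 mA > I_C = 0.854 mA, confirming saturation.

saturation; I_C ≈ 0.85 mA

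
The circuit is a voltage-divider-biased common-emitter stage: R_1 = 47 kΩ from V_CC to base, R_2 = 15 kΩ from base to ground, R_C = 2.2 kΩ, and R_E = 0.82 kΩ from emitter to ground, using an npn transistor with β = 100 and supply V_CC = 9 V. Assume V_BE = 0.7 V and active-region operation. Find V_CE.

V_CE ≈ 4.3 V

Thevenize the base divider: V_Th = V_CC·R_2/(R_1+R_2) = 9×15/62 = 2.18 V, R_Th = R_1‖R_2 = 11.4 kΩ.
Base-emitter loop: V_Th = I_B·R_Th + V_BE + (β+1)I_B·R_E, so I_B = (2.18 − 0.7) / (11.4 + 101×0.82) = 0.0157 mA.
I_C = β·I_B = 100×0.0157 = 1.57 mA, and I_E = (β+1)I_B = 1.58 mA.
V_CE = V_CC − I_C·R_C − I_E·R_E = 9 − 1.57×2.2 − 1.58×0.82 = 4.25 V.
V_CE = 4.25 V > 0.2 V confirms active-region operation.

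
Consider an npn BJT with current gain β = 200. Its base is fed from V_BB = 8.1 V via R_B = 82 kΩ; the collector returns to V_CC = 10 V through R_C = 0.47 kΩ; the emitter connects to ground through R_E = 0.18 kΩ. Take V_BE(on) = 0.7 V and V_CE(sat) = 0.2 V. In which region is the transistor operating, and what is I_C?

active; I_C ≈ 13 mA

Assume active. Base-emitter loop: I_B = (V_BB − V_BE)/(R_B + (β+1)R_E) = (8.1 − 0.7)/(82 + 201×0.18) = 0.0626 mA.
I_C = β·I_B = 200×0.0626 = 12.5 mA.
V_CE = V_CC − I_C·R_C − I_E·R_E = 10 − 12.5×0.47 − 12.6×0.18 = 1.85 V > V_CE(sat), so the active-region assumption holds.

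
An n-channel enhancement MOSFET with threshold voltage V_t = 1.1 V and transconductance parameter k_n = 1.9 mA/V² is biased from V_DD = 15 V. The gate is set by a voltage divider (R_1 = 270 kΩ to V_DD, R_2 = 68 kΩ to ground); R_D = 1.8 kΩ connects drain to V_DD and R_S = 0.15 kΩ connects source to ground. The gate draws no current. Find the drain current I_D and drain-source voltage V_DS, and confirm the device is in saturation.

V_G = V_DD·R_2/(R_1+R_2) = 15×68/338 = 3.02 V.
Assume saturation: I_D = (k_n/2)(V_GS − V_t)² with V_GS = V_G − I_D·R_S = 3.02 − 0.15·I_D.
Substituting gives 0.0214·I_D² − 1.55·I_D + 3.49 = 0, with roots I_D = 2.33 or 70 mA.
The root I_D = 70 mA gives V_GS = -7.49 V ≤ V_t, so take I_D = 2.33 mA.
Then V_GS = 2.67 V and V_DS = V_DD − I_D(R_D+R_S) = 15 − 2.33×1.95 = 10.4 V.
Saturation requires V_DS ≥ V_GS − V_t = 1.57 V; 10.4 ≥ 1.57 ✓.

I_D ≈ 2.3 mA, V_DS ≈ 10 V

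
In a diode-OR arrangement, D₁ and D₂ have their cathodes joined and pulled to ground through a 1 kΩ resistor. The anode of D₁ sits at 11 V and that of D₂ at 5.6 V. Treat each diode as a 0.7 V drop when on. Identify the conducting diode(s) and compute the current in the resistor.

Only D₁ conducts; I_R ≈ 10 mA

Assume both conduct. Then node N would need to be at both 11−0.7 = 10.3 V and 5.6−0.7 = 4.9 V, which is impossible.
Assume only D₁ conducts: V_N = 11 − 0.7 = 10.3 V, so I_R = 10.3/1 = 10.3 mA.
Check D₂: its anode-to-cathode voltage is 5.6 − 10.3 = -4.7 V < 0.7 V, so it is off. The assumption is consistent.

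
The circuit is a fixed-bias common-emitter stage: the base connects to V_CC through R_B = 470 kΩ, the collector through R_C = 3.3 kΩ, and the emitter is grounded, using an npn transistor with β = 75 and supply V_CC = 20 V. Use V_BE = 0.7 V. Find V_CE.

Base loop: V_CC = I_B·R_B + V_BE, so I_B = (20 − 0.7)/470 kΩ = 0.0411 mA.
In the active region I_C = β·I_B = 75 × 0.0411 = 3.08 mA.
Collector loop: V_CE = V_CC − I_C·R_C = 20 − 3.08×3.3 = 9.84 V.
Since V_CE = 9.84 V > V_CE(sat) ≈ 0.2 V, the transistor is in the active region as assumed.

V_CE ≈ 9.8 V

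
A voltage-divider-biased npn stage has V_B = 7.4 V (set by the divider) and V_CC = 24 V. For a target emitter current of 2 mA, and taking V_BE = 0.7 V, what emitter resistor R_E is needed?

R_E ≈ 3.4 kΩ

V_E = V_B − V_BE = 7.4 − 0.7 = 6.7 V.
R_E = V_E / I_E = 6.7 / 2 = 3.35 kΩ.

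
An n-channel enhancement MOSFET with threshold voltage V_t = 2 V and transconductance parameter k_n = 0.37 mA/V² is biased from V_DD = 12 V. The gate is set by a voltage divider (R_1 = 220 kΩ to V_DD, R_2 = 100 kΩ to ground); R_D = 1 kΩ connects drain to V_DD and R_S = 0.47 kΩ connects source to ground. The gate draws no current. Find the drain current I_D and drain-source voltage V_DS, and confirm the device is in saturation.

V_G = V_DD·R_2/(R_1+R_2) = 12×100/320 = 3.75 V.
Assume saturation: I_D = (k_n/2)(V_GS − V_t)² with V_GS = V_G − I_D·R_S = 3.75 − 0.47·I_D.
Substituting gives 0.0409·I_D² − 1.3·I_D + 0.567 = 0, with roots I_D = 0.44 or 31.5 mA.
The root I_D = 31.5 mA gives V_GS = -11 V ≤ V_t, so take I_D = 0.44 mA.
Then V_GS = 3.54 V and V_DS = V_DD − I_D(R_D+R_S) = 12 − 0.44×1.47 = 11.4 V.
Saturation requires V_DS ≥ V_GS − V_t = 1.54 V; 11.4 ≥ 1.54 ✓.

I_D ≈ 0.44 mA, V_DS ≈ 11 V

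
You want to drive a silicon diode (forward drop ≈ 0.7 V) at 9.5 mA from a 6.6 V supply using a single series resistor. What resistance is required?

R ≈ 0.62 kΩ

The resistor drops V_S − V_D = 6.6 − 0.7 = 5.9 V at 9.5 mA.
R = 5.9 V / 9.5 mA = 0.621 kΩ.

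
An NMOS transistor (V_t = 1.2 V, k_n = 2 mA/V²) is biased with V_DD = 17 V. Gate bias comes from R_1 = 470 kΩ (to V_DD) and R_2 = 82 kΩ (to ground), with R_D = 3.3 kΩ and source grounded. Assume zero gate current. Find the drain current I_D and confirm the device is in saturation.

I_D ≈ 1.8 mA

V_G = V_DD·R_2/(R_1+R_2) = 17×82/552 = 2.53 V. With the source grounded, V_GS = V_G = 2.53 V.
Assume saturation: I_D = (k_n/2)(V_GS − V_t)² = (2/2)×(2.53 − 1.2)² = 1×1.33² = 1.76 mA.
V_DS = V_DD − I_D·R_D = 17 − 1.76×3.3 = 11.2 V.
Saturation requires V_DS ≥ V_GS − V_t = 1.33 V; 11.2 ≥ 1.33 ✓.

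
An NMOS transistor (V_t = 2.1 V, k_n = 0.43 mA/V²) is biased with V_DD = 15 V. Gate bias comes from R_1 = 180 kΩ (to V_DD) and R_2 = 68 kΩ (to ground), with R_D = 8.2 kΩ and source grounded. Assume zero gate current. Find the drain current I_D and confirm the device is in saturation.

I_D ≈ 0.87 mA

V_G = V_DD·R_2/(R_1+R_2) = 15×68/248 = 4.11 V. With the source grounded, V_GS = V_G = 4.11 V.
Assume saturation: I_D = (k_n/2)(V_GS − V_t)² = (0.43/2)×(4.11 − 2.1)² = 0.215×2.01² = 0.871 mA.
V_DS = V_DD − I_D·R_D = 15 − 0.871×8.2 = 7.86 V.
Saturation requires V_DS ≥ V_GS − V_t = 2.01 V; 7.86 ≥ 2.01 ✓.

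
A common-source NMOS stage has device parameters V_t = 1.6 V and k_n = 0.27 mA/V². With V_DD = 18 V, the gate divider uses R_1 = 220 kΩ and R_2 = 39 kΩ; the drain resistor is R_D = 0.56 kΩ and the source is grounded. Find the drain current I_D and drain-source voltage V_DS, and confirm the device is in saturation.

V_G = V_DD·R_2/(R_1+R_2) = 18×39/259 = 2.71 V. With the source grounded, V_GS = V_G = 2.71 V.
Assume saturation: I_D = (k_n/2)(V_GS − V_t)² = (0.27/2)×(2.71 − 1.6)² = 0.135×1.11² = 0.166 mA.
V_DS = V_DD − I_D·R_D = 18 − 0.166×0.56 = 17.9 V.
Saturation requires V_DS ≥ V_GS − V_t = 1.11 V; 17.9 ≥ 1.11 ✓.

I_D ≈ 0.17 mA, V_DS ≈ 18 V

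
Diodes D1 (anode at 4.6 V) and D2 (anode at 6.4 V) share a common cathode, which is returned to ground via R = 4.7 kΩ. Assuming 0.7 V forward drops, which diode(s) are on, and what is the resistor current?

Only D2 conducts; I_R ≈ 1.2 mA

Assume both conduct. Then node N would need to be at both 4.6−0.7 = 3.9 V and 6.4−0.7 = 5.7 V, which is impossible.
Assume only D2 conducts: V_N = 6.4 − 0.7 = 5.7 V, so I_R = 5.7/4.7 = 1.21 mA.
Check D1: its anode-to-cathode voltage is 4.6 − 5.7 = -1.1 V < 0.7 V, so it is off. The assumption is consistent.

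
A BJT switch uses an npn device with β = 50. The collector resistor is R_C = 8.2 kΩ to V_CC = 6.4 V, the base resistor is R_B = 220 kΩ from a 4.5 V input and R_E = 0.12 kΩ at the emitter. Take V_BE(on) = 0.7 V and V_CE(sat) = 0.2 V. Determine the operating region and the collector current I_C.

saturation; I_C ≈ 0.74 mA

Assume active: I_B = (4.5 − 0.7)/(220 + 51×0.12) = 0.0168 mA, I_C = β·I_B = 0.84 mA.
Then V_CE = 6.4 − 0.84×8.2 − 0.857×0.12 = -0.593 V < 0.2 V — the active assumption fails.
Re-solve with V_CE = 0.2 V. KCL at the emitter: V_E/R_E = (V_BB−0.7−V_E)/R_B + (V_CC−0.2−V_E)/R_C, giving V_E = 0.0914 V.
I_C = (V_CC − 0.2 − V_E)/R_C = (6.2 − 0.0914)/8.2 = 0.745 mA.
Check: I_B = (3.8 − 0.0914)/220 = 0.0169 mA, and β·I_B = 0.843 mA > I_C, confirming saturation.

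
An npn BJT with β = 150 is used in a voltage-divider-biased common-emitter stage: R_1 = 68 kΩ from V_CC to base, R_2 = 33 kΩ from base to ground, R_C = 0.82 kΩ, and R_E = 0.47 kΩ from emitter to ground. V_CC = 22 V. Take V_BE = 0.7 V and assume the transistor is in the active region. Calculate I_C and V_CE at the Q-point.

I_C ≈ 10 mA, V_CE ≈ 8.5 V

Thevenize the base divider: V_Th = V_CC·R_2/(R_1+R_2) = 22×33/101 = 7.19 V, R_Th = R_1‖R_2 = 22.2 kΩ.
Base-emitter loop: V_Th = I_B·R_Th + V_BE + (β+1)I_B·R_E, so I_B = (7.19 − 0.7) / (22.2 + 151×0.47) = 0.0696 mA.
I_C = β·I_B = 150×0.0696 = 10.4 mA, and I_E = (β+1)I_B = 10.5 mA.
V_CE = V_CC − I_C·R_C − I_E·R_E = 22 − 10.4×0.82 − 10.5×0.47 = 8.5 V.
V_CE = 8.5 V > 0.2 V confirms active-region operation.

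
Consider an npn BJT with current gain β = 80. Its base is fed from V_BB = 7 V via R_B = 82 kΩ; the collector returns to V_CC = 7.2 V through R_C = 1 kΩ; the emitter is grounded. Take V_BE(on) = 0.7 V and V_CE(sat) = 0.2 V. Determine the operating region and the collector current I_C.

Assume active. Base-emitter loop: I_B = (V_BB − V_BE)/R_B = (7 − 0.7)/82 = 0.0768 mA.
I_C = β·I_B = 80×0.0768 = 6.15 mA.
V_CE = V_CC − I_C·R_C = 7.2 − 6.15×1 = 1.05 V > V_CE(sat), so the active-region assumption holds.

active; I_C ≈ 6.1 mA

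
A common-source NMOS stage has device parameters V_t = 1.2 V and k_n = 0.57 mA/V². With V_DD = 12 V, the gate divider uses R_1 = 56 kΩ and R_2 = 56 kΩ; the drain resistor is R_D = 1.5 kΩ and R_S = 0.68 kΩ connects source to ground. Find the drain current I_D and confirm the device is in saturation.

V_G = V_DD·R_2/(R_1+R_2) = 12×56/112 = 6 V.
Assume saturation: I_D = (k_n/2)(V_GS − V_t)² with V_GS = V_G − I_D·R_S = 6 − 0.68·I_D.
Substituting gives 0.132·I_D² − 2.86·I_D + 6.57 = 0, with roots I_D = 2.61 or 19.1 mA.
The root I_D = 19.1 mA gives V_GS = -6.99 V ≤ V_t, so take I_D = 2.61 mA.
Then V_GS = 4.23 V and V_DS = V_DD − I_D(R_D+R_S) = 12 − 2.61×2.18 = 6.31 V.
Saturation requires V_DS ≥ V_GS − V_t = 3.03 V; 6.31 ≥ 3.03 ✓.

I_D ≈ 2.6 mA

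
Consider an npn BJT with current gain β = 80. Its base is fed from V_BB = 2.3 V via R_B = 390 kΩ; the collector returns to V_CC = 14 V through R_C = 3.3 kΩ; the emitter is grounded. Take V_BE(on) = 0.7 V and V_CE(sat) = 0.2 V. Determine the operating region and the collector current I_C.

Assume active. Base-emitter loop: I_B = (V_BB − V_BE)/R_B = (2.3 − 0.7)/390 = 0.0041 mA.
I_C = β·I_B = 80×0.0041 = 0.328 mA.
V_CE = V_CC − I_C·R_C = 14 − 0.328×3.3 = 12.9 V > V_CE(sat), so the active-region assumption holds.

active; I_C ≈ 0.33 mA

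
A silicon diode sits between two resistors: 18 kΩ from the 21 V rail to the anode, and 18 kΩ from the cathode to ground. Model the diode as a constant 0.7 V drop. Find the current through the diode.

I ≈ 0.56 mA

The two resistors are in series with the diode, so KVL gives 21 = I·18 + 0.7 + I·18.
I = (21 − 0.7) / (18 + 18) kΩ = 20.3 / 36 = 0.564 mA.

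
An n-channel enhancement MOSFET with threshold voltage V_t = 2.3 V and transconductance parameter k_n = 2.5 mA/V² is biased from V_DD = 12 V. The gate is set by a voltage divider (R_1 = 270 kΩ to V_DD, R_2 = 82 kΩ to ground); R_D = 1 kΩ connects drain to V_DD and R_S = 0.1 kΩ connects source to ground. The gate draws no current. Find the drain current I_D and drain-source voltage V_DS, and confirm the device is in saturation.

V_G = V_DD·R_2/(R_1+R_2) = 12×82/352 = 2.8 V.
Assume saturation: I_D = (k_n/2)(V_GS − V_t)² with V_GS = V_G − I_D·R_S = 2.8 − 0.1·I_D.
Substituting gives 0.0125·I_D² − 1.12·I_D + 0.307 = 0, with roots I_D = 0.274 or 89.6 mA.
The root I_D = 89.6 mA gives V_GS = -6.17 V ≤ V_t, so take I_D = 0.274 mA.
Then V_GS = 2.77 V and V_DS = V_DD − I_D(R_D+R_S) = 12 − 0.274×1.1 = 11.7 V.
Saturation requires V_DS ≥ V_GS − V_t = 0.468 V; 11.7 ≥ 0.468 ✓.

I_D ≈ 0.27 mA, V_DS ≈ 12 V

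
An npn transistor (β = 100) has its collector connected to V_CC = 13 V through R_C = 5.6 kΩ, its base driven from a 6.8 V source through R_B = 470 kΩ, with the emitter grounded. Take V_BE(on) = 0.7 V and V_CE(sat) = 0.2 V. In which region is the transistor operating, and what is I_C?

active; I_C ≈ 1.3 mA

Assume active. Base-emitter loop: I_B = (V_BB − V_BE)/R_B = (6.8 − 0.7)/470 = 0.013 mA.
I_C = β·I_B = 100×0.013 = 1.3 mA.
V_CE = V_CC − I_C·R_C = 13 − 1.3×5.6 = 5.73 V > V_CE(sat), so the active-region assumption holds.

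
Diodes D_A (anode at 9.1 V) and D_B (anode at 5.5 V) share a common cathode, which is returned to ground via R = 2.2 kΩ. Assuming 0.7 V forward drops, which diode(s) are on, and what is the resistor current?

Only D_A conducts; I_R ≈ 3.8 mA

Assume both conduct. Then node N would need to be at both 9.1−0.7 = 8.4 V and 5.5−0.7 = 4.8 V, which is impossible.
Assume only D_A conducts: V_N = 9.1 − 0.7 = 8.4 V, so I_R = 8.4/2.2 = 3.82 mA.
Check D_B: its anode-to-cathode voltage is 5.5 − 8.4 = -2.9 V < 0.7 V, so it is off. The assumption is consistent.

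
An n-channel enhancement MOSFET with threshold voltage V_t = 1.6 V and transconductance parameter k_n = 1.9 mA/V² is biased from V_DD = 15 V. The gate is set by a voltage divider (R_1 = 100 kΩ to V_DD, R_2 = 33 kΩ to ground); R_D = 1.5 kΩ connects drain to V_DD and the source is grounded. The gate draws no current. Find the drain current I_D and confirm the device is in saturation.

I_D ≈ 4.3 mA

V_G = V_DD·R_2/(R_1+R_2) = 15×33/133 = 3.72 V. With the source grounded, V_GS = V_G = 3.72 V.
Assume saturation: I_D = (k_n/2)(V_GS − V_t)² = (1.9/2)×(3.72 − 1.6)² = 0.95×2.12² = 4.28 mA.
V_DS = V_DD − I_D·R_D = 15 − 4.28×1.5 = 8.58 V.
Saturation requires V_DS ≥ V_GS − V_t = 2.12 V; 8.58 ≥ 2.12 ✓.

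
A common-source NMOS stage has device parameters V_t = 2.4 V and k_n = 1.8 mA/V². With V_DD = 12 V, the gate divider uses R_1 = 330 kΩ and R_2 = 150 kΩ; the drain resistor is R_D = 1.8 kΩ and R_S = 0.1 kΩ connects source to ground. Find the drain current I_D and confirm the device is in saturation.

I_D ≈ 1.3 mA

V_G = V_DD·R_2/(R_1+R_2) = 12×150/480 = 3.75 V.
Assume saturation: I_D = (k_n/2)(V_GS − V_t)² with V_GS = V_G − I_D·R_S = 3.75 − 0.1·I_D.
Substituting gives 0.009·I_D² − 1.24·I_D + 1.64 = 0, with roots I_D = 1.33 or 137 mA.
The root I_D = 137 mA gives V_GS = -9.93 V ≤ V_t, so take I_D = 1.33 mA.
Then V_GS = 3.62 V and V_DS = V_DD − I_D(R_D+R_S) = 12 − 1.33×1.9 = 9.47 V.
Saturation requires V_DS ≥ V_GS − V_t = 1.22 V; 9.47 ≥ 1.22 ✓.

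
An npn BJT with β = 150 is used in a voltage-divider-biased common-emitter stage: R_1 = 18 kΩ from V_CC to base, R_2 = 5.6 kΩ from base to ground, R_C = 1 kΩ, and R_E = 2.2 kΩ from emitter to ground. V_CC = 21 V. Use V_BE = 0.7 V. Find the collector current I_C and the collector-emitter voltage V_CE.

I_C ≈ 1.9 mA, V_CE ≈ 15 V

Thevenize the base divider: V_Th = V_CC·R_2/(R_1+R_2) = 21×5.6/23.6 = 4.98 V, R_Th = R_1‖R_2 = 4.27 kΩ.
Base-emitter loop: V_Th = I_B·R_Th + V_BE + (β+1)I_B·R_E, so I_B = (4.98 − 0.7) / (4.27 + 151×2.2) = 0.0127 mA.
I_C = β·I_B = 150×0.0127 = 1.91 mA, and I_E = (β+1)I_B = 1.92 mA.
V_CE = V_CC − I_C·R_C − I_E·R_E = 21 − 1.91×1 − 1.92×2.2 = 14.9 V.
V_CE = 14.9 V > 0.2 V confirms active-region operation.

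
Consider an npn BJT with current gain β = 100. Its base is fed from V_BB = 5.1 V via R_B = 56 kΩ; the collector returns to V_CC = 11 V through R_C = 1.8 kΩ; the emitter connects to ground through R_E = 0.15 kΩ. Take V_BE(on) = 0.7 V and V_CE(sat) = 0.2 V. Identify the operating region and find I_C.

Assume active: I_B = (5.1 − 0.7)/(56 + 101×0.15) = 0.0618 mA, I_C = β·I_B = 6.18 mA.
Then V_CE = 11 − 6.18×1.8 − 6.25×0.15 = -1.07 V < 0.2 V — the active assumption fails.
Re-solve with V_CE = 0.2 V. KCL at the emitter: V_E/R_E = (V_BB−0.7−V_E)/R_B + (V_CC−0.2−V_E)/R_C, giving V_E = 0.84 V.
I_C = (V_CC − 0.2 − V_E)/R_C = (10.8 − 0.84)/1.8 = 5.53 mA.
Check: I_B = (4.4 − 0.84)/56 = 0.0636 mA, and β·I_B = 6.36 mA > I_C, confirming saturation.

saturation; I_C ≈ 5.5 mA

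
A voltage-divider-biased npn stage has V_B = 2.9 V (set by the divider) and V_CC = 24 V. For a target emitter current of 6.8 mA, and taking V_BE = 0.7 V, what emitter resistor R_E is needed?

V_E = V_B − V_BE = 2.9 − 0.7 = 2.2 V.
R_E = V_E / I_E = 2.2 / 6.8 = 0.324 kΩ.

R_E ≈ 0.32 kΩ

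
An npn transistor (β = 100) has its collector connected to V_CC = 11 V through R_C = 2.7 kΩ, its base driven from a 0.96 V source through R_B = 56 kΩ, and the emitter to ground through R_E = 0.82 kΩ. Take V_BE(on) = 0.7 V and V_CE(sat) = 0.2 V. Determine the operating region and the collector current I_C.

Assume active. Base-emitter loop: I_B = (V_BB − V_BE)/(R_B + (β+1)R_E) = (0.96 − 0.7)/(56 + 101×0.82) = 0.00187 mA.
I_C = β·I_B = 100×0.00187 = 0.187 mA.
V_CE = V_CC − I_C·R_C − I_E·R_E = 11 − 0.187×2.7 − 0.189×0.82 = 10.3 V > V_CE(sat), so the active-region assumption holds.

active; I_C ≈ 0.19 mA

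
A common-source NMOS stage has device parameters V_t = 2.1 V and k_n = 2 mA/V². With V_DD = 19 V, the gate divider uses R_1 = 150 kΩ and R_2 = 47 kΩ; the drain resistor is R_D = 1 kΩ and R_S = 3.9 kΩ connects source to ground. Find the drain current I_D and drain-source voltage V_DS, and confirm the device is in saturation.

V_G = V_DD·R_2/(R_1+R_2) = 19×47/197 = 4.53 V.
Assume saturation: I_D = (k_n/2)(V_GS − V_t)² with V_GS = V_G − I_D·R_S = 4.53 − 3.9·I_D.
Substituting gives 15.2·I_D² − 20·I_D + 5.92 = 0, with roots I_D = 0.452 or 0.862 mA.
The root I_D = 0.862 mA gives V_GS = 1.17 V ≤ V_t, so take I_D = 0.452 mA.
Then V_GS = 2.77 V and V_DS = V_DD − I_D(R_D+R_S) = 19 − 0.452×4.9 = 16.8 V.
Saturation requires V_DS ≥ V_GS − V_t = 0.672 V; 16.8 ≥ 0.672 ✓.

I_D ≈ 0.45 mA, V_DS ≈ 17 V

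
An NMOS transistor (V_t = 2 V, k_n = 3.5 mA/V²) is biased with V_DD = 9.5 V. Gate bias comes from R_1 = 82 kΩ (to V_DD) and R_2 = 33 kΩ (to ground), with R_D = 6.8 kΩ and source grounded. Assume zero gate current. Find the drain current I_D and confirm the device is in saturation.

I_D ≈ 0.92 mA

V_G = V_DD·R_2/(R_1+R_2) = 9.5×33/115 = 2.73 V. With the source grounded, V_GS = V_G = 2.73 V.
Assume saturation: I_D = (k_n/2)(V_GS − V_t)² = (3.5/2)×(2.73 − 2)² = 1.75×0.726² = 0.923 mA.
V_DS = V_DD − I_D·R_D = 9.5 − 0.923×6.8 = 3.23 V.
Saturation requires V_DS ≥ V_GS − V_t = 0.726 V; 3.23 ≥ 0.726 ✓.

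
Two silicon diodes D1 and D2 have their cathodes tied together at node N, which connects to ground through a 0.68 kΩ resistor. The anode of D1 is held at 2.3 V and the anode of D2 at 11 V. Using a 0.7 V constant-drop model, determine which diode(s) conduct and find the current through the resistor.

Only D2 conducts; I_R ≈ 15 mA

Assume both conduct. Then node N would need to be at both 2.3−0.7 = 1.6 V and 11−0.7 = 10.3 V, which is impossible.
Assume only D2 conducts: V_N = 11 − 0.7 = 10.3 V, so I_R = 10.3/0.68 = 15.1 mA.
Check D1: its anode-to-cathode voltage is 2.3 − 10.3 = -8 V < 0.7 V, so it is off. The assumption is consistent.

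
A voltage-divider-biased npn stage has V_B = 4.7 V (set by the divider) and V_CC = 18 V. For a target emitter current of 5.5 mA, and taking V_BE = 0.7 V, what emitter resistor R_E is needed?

V_E = V_B − V_BE = 4.7 − 0.7 = 4 V.
R_E = V_E / I_E = 4 / 5.5 = 0.727 kΩ.

R_E ≈ 0.73 kΩ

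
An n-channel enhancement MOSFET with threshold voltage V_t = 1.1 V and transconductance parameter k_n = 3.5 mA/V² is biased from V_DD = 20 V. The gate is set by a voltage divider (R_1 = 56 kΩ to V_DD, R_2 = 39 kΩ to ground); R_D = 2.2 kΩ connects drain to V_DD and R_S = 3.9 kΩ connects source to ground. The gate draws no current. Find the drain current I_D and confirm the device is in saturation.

I_D ≈ 1.6 mA

V_G = V_DD·R_2/(R_1+R_2) = 20×39/95 = 8.21 V.
Assume saturation: I_D = (k_n/2)(V_GS − V_t)² with V_GS = V_G − I_D·R_S = 8.21 − 3.9·I_D.
Substituting gives 26.6·I_D² − 98.1·I_D + 88.5 = 0, with roots I_D = 1.58 or 2.1 mA.
The root I_D = 2.1 mA gives V_GS = 0.00341 V ≤ V_t, so take I_D = 1.58 mA.
Then V_GS = 2.05 V and V_DS = V_DD − I_D(R_D+R_S) = 20 − 1.58×6.1 = 10.4 V.
Saturation requires V_DS ≥ V_GS − V_t = 0.95 V; 10.4 ≥ 0.95 ✓.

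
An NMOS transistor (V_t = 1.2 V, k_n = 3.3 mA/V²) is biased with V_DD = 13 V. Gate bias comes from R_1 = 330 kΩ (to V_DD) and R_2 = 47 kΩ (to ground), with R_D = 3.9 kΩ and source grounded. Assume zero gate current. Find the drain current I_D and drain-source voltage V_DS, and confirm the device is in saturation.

I_D ≈ 0.29 mA, V_DS ≈ 12 V

V_G = V_DD·R_2/(R_1+R_2) = 13×47/377 = 1.62 V. With the source grounded, V_GS = V_G = 1.62 V.
Assume saturation: I_D = (k_n/2)(V_GS − V_t)² = (3.3/2)×(1.62 − 1.2)² = 1.65×0.421² = 0.292 mA.
V_DS = V_DD − I_D·R_D = 13 − 0.292×3.9 = 11.9 V.
Saturation requires V_DS ≥ V_GS − V_t = 0.421 V; 11.9 ≥ 0.421 ✓.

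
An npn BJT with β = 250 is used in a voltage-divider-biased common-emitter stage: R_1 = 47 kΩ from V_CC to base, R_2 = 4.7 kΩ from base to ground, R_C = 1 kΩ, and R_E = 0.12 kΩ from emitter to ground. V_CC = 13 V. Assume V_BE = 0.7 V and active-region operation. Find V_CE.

Thevenize the base divider: V_Th = V_CC·R_2/(R_1+R_2) = 13×4.7/51.7 = 1.18 V, R_Th = R_1‖R_2 = 4.27 kΩ.
Base-emitter loop: V_Th = I_B·R_Th + V_BE + (β+1)I_B·R_E, so I_B = (1.18 − 0.7) / (4.27 + 251×0.12) = 0.014 mA.
I_C = β·I_B = 250×0.014 = 3.5 mA, and I_E = (β+1)I_B = 3.52 mA.
V_CE = V_CC − I_C·R_C − I_E·R_E = 13 − 3.5×1 − 3.52×0.12 = 9.08 V.
V_CE = 9.08 V > 0.2 V confirms active-region operation.

V_CE ≈ 9.1 V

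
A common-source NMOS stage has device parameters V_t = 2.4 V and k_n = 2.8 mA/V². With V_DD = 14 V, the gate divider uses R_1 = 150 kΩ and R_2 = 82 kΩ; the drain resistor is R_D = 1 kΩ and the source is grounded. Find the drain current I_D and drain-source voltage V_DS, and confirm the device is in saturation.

I_D ≈ 9.1 mA, V_DS ≈ 4.9 V

V_G = V_DD·R_2/(R_1+R_2) = 14×82/232 = 4.95 V. With the source grounded, V_GS = V_G = 4.95 V.
Assume saturation: I_D = (k_n/2)(V_GS − V_t)² = (2.8/2)×(4.95 − 2.4)² = 1.4×2.55² = 9.09 mA.
V_DS = V_DD − I_D·R_D = 14 − 9.09×1 = 4.91 V.
Saturation requires V_DS ≥ V_GS − V_t = 2.55 V; 4.91 ≥ 2.55 ✓.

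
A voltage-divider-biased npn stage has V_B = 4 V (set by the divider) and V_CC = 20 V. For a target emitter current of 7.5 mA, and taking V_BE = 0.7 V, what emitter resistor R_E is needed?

V_E = V_B − V_BE = 4 − 0.7 = 3.3 V.
R_E = V_E / I_E = 3.3 / 7.5 = 0.44 kΩ.

R_E ≈ 0.44 kΩ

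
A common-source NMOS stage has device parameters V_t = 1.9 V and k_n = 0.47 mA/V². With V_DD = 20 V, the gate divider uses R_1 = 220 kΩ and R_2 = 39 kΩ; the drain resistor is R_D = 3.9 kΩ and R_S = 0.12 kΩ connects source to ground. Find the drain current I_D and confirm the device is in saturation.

I_D ≈ 0.27 mA

V_G = V_DD·R_2/(R_1+R_2) = 20×39/259 = 3.01 V.
Assume saturation: I_D = (k_n/2)(V_GS − V_t)² with V_GS = V_G − I_D·R_S = 3.01 − 0.12·I_D.
Substituting gives 0.00338·I_D² − 1.06·I_D + 0.29 = 0, with roots I_D = 0.273 or 314 mA.
The root I_D = 314 mA gives V_GS = -34.6 V ≤ V_t, so take I_D = 0.273 mA.
Then V_GS = 2.98 V and V_DS = V_DD − I_D(R_D+R_S) = 20 − 0.273×4.02 = 18.9 V.
Saturation requires V_DS ≥ V_GS − V_t = 1.08 V; 18.9 ≥ 1.08 ✓.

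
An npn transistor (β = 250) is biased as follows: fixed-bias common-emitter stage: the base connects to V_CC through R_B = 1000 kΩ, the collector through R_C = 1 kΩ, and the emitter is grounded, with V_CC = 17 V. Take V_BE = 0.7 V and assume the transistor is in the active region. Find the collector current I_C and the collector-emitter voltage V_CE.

I_C ≈ 4.1 mA, V_CE ≈ 13 V

Base loop: V_CC = I_B·R_B + V_BE, so I_B = (17 − 0.7)/1000 kΩ = 0.0163 mA.
In the active region I_C = β·I_B = 250 × 0.0163 = 4.08 mA.
Collector loop: V_CE = V_CC − I_C·R_C = 17 − 4.08×1 = 12.9 V.
Since V_CE = 12.9 V > V_CE(sat) ≈ 0.2 V, the transistor is in the active region as assumed.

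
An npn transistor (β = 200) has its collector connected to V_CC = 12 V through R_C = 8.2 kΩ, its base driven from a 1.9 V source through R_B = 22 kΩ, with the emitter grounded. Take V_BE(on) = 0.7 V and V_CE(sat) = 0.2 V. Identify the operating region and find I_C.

Assume active: I_B = (1.9 − 0.7)/22 = 0.0545 mA, giving I_C = β·I_B = 10.9 mA.
But then V_CE = 12 − 10.9×8.2 = -77.5 V < V_CE(sat) = 0.2 V — impossible in the active region.
So the transistor is saturated. With V_CE = 0.2 V, I_C = (V_CC − 0.2)/R_C = 11.8/8.2 = 1.44 mA.
Check: β·I_B = 10.9 mA > I_C = 1.44 mA, confirming saturation.

saturation; I_C ≈ 1.4 mA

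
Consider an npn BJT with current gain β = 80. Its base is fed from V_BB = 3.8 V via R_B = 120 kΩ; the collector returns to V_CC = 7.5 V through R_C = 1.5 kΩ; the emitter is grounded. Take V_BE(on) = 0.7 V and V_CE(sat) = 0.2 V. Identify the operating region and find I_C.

active; I_C ≈ 2.1 mA

Assume active. Base-emitter loop: I_B = (V_BB − V_BE)/R_B = (3.8 − 0.7)/120 = 0.0258 mA.
I_C = β·I_B = 80×0.0258 = 2.07 mA.
V_CE = V_CC − I_C·R_C = 7.5 − 2.07×1.5 = 4.4 V > V_CE(sat), so the active-region assumption holds.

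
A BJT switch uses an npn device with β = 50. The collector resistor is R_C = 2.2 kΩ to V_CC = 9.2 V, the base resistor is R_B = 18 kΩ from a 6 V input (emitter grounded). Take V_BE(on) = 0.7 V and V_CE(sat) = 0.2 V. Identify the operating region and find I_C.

saturation; I_C ≈ 4.1 mA

Assume active: I_B = (6 − 0.7)/18 = 0.294 mA, giving I_C = β·I_B = 14.7 mA.
But then V_CE = 9.2 − 14.7×2.2 = -23.2 V < V_CE(sat) = 0.2 V — impossible in the active region.
So the transistor is saturated. With V_CE = 0.2 V, I_C = (V_CC − 0.2)/R_C = 9/2.2 = 4.09 mA.
Check: β·I_B = 14.7 mA > I_C = 4.09 mA, confirming saturation.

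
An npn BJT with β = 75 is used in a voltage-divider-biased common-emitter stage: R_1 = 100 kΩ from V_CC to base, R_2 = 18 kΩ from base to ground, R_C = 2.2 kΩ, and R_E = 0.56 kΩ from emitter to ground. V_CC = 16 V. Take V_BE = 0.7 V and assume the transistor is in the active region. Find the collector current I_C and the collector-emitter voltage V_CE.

I_C ≈ 2.3 mA, V_CE ≈ 9.8 V

Thevenize the base divider: V_Th = V_CC·R_2/(R_1+R_2) = 16×18/118 = 2.44 V, R_Th = R_1‖R_2 = 15.3 kΩ.
Base-emitter loop: V_Th = I_B·R_Th + V_BE + (β+1)I_B·R_E, so I_B = (2.44 − 0.7) / (15.3 + 76×0.56) = 0.0301 mA.
I_C = β·I_B = 75×0.0301 = 2.26 mA, and I_E = (β+1)I_B = 2.29 mA.
V_CE = V_CC − I_C·R_C − I_E·R_E = 16 − 2.26×2.2 − 2.29×0.56 = 9.75 V.
V_CE = 9.75 V > 0.2 V confirms active-region operation.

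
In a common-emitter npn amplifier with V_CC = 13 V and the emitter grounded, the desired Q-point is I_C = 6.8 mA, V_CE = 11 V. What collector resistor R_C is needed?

Collector loop: V_CC = I_C·R_C + V_CE.
R_C = (V_CC − V_CE)/I_C = (13 − 11)/6.8 = 0.294 kΩ.

R_C ≈ 0.29 kΩ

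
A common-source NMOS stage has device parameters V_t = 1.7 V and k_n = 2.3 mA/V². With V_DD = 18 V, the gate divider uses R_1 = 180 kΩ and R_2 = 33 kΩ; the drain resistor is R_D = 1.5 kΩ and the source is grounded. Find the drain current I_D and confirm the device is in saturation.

V_G = V_DD·R_2/(R_1+R_2) = 18×33/213 = 2.79 V. With the source grounded, V_GS = V_G = 2.79 V.
Assume saturation: I_D = (k_n/2)(V_GS − V_t)² = (2.3/2)×(2.79 − 1.7)² = 1.15×1.09² = 1.36 mA.
V_DS = V_DD − I_D·R_D = 18 − 1.36×1.5 = 16 V.
Saturation requires V_DS ≥ V_GS − V_t = 1.09 V; 16 ≥ 1.09 ✓.

I_D ≈ 1.4 mA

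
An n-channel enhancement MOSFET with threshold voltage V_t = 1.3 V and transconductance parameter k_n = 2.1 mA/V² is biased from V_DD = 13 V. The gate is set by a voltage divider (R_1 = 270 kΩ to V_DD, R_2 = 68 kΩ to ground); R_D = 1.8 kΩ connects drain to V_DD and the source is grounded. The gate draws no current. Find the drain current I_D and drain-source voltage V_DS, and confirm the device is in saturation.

I_D ≈ 1.8 mA, V_DS ≈ 9.7 V

V_G = V_DD·R_2/(R_1+R_2) = 13×68/338 = 2.62 V. With the source grounded, V_GS = V_G = 2.62 V.
Assume saturation: I_D = (k_n/2)(V_GS − V_t)² = (2.1/2)×(2.62 − 1.3)² = 1.05×1.32² = 1.82 mA.
V_DS = V_DD − I_D·R_D = 13 − 1.82×1.8 = 9.73 V.
Saturation requires V_DS ≥ V_GS − V_t = 1.32 V; 9.73 ≥ 1.32 ✓.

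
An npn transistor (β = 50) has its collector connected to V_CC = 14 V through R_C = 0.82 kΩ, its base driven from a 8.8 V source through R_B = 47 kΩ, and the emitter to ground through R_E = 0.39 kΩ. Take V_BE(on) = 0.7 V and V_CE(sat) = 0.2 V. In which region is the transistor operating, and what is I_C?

Assume active. Base-emitter loop: I_B = (V_BB − V_BE)/(R_B + (β+1)R_E) = (8.8 − 0.7)/(47 + 51×0.39) = 0.121 mA.
I_C = β·I_B = 50×0.121 = 6.05 mA.
V_CE = V_CC − I_C·R_C − I_E·R_E = 14 − 6.05×0.82 − 6.18×0.39 = 6.63 V > V_CE(sat), so the active-region assumption holds.

active; I_C ≈ 6.1 mA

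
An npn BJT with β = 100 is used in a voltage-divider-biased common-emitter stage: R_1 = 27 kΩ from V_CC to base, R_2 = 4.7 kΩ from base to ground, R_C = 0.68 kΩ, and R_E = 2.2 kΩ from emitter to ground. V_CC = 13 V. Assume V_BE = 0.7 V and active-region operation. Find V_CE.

Thevenize the base divider: V_Th = V_CC·R_2/(R_1+R_2) = 13×4.7/31.7 = 1.93 V, R_Th = R_1‖R_2 = 4 kΩ.
Base-emitter loop: V_Th = I_B·R_Th + V_BE + (β+1)I_B·R_E, so I_B = (1.93 − 0.7) / (4 + 101×2.2) = 0.00543 mA.
I_C = β·I_B = 100×0.00543 = 0.543 mA, and I_E = (β+1)I_B = 0.548 mA.
V_CE = V_CC − I_C·R_C − I_E·R_E = 13 − 0.543×0.68 − 0.548×2.2 = 11.4 V.
V_CE = 11.4 V > 0.2 V confirms active-region operation.

V_CE ≈ 11 V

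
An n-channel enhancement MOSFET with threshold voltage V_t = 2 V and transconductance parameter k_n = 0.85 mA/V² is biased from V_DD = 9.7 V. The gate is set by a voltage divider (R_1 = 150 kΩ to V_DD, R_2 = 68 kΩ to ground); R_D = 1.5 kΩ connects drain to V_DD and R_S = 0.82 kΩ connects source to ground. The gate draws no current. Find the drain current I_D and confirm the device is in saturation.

I_D ≈ 0.27 mA

V_G = V_DD·R_2/(R_1+R_2) = 9.7×68/218 = 3.03 V.
Assume saturation: I_D = (k_n/2)(V_GS − V_t)² with V_GS = V_G − I_D·R_S = 3.03 − 0.82·I_D.
Substituting gives 0.286·I_D² − 1.71·I_D + 0.447 = 0, with roots I_D = 0.273 or 5.73 mA.
The root I_D = 5.73 mA gives V_GS = -1.67 V ≤ V_t, so take I_D = 0.273 mA.
Then V_GS = 2.8 V and V_DS = V_DD − I_D(R_D+R_S) = 9.7 − 0.273×2.32 = 9.07 V.
Saturation requires V_DS ≥ V_GS − V_t = 0.802 V; 9.07 ≥ 0.802 ✓.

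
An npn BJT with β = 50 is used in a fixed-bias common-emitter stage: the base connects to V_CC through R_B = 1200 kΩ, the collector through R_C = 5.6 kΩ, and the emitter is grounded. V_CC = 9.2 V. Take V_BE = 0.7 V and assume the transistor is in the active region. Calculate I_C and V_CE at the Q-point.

Base loop: V_CC = I_B·R_B + V_BE, so I_B = (9.2 − 0.7)/1200 kΩ = 0.00708 mA.
In the active region I_C = β·I_B = 50 × 0.00708 = 0.354 mA.
Collector loop: V_CE = V_CC − I_C·R_C = 9.2 − 0.354×5.6 = 7.22 V.
Since V_CE = 7.22 V > V_CE(sat) ≈ 0.2 V, the transistor is in the active region as assumed.

I_C ≈ 0.35 mA, V_CE ≈ 7.2 V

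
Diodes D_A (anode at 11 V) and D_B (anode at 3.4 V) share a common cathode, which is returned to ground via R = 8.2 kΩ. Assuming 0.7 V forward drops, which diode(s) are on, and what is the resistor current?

Only D_A conducts; I_R ≈ 1.3 mA

Assume both conduct. Then node N would need to be at both 11−0.7 = 10.3 V and 3.4−0.7 = 2.7 V, which is impossible.
Assume only D_A conducts: V_N = 11 − 0.7 = 10.3 V, so I_R = 10.3/8.2 = 1.26 mA.
Check D_B: its anode-to-cathode voltage is 3.4 − 10.3 = -6.9 V < 0.7 V, so it is off. The assumption is consistent.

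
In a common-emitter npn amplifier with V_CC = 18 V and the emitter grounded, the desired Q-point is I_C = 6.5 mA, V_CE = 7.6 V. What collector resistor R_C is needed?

Collector loop: V_CC = I_C·R_C + V_CE.
R_C = (V_CC − V_CE)/I_C = (18 − 7.6)/6.5 = 1.6 kΩ.

R_C ≈ 1.6 kΩ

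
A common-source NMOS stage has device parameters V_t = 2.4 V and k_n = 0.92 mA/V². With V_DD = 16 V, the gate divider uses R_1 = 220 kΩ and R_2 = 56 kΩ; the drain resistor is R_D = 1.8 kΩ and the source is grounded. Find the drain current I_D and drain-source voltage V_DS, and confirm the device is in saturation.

V_G = V_DD·R_2/(R_1+R_2) = 16×56/276 = 3.25 V. With the source grounded, V_GS = V_G = 3.25 V.
Assume saturation: I_D = (k_n/2)(V_GS − V_t)² = (0.92/2)×(3.25 − 2.4)² = 0.46×0.846² = 0.33 mA.
V_DS = V_DD − I_D·R_D = 16 − 0.33×1.8 = 15.4 V.
Saturation requires V_DS ≥ V_GS − V_t = 0.846 V; 15.4 ≥ 0.846 ✓.

I_D ≈ 0.33 mA, V_DS ≈ 15 V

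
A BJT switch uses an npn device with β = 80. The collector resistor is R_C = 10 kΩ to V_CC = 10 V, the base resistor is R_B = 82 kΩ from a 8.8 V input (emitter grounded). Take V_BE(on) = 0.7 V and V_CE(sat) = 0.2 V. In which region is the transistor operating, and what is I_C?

saturation; I_C ≈ 0.98 mA

Assume active: I_B = (8.8 − 0.7)/82 = 0.0988 mA, giving I_C = β·I_B = 7.9 mA.
But then V_CE = 10 − 7.9×10 = -69 V < V_CE(sat) = 0.2 V — impossible in the active region.
So the transistor is saturated. With V_CE = 0.2 V, I_C = (V_CC − 0.2)/R_C = 9.8/10 = 0.98 mA.
Check: β·I_B = 7.9 mA > I_C = 0.98 mA, confirming saturation.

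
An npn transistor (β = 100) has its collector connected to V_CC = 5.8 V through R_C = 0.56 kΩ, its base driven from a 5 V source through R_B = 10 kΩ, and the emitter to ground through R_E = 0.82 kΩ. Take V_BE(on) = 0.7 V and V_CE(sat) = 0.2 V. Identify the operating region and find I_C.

Assume active: I_B = (5 − 0.7)/(10 + 101×0.82) = 0.0463 mA, I_C = β·I_B = 4.63 mA.
Then V_CE = 5.8 − 4.63×0.56 − 4.68×0.82 = -0.631 V < 0.2 V — the active assumption fails.
Re-solve with V_CE = 0.2 V. KCL at the emitter: V_E/R_E = (V_BB−0.7−V_E)/R_B + (V_CC−0.2−V_E)/R_C, giving V_E = 3.36 V.
I_C = (V_CC − 0.2 − V_E)/R_C = (5.6 − 3.36)/0.56 = 4 mA.
Check: I_B = (4.3 − 3.36)/10 = 0.0941 mA, and β·I_B = 9.41 mA > I_C, confirming saturation.

saturation; I_C ≈ 4 mA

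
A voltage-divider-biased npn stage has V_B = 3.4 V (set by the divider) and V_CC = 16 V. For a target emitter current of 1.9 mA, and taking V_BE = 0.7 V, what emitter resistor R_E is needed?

R_E ≈ 1.4 kΩ

V_E = V_B − V_BE = 3.4 − 0.7 = 2.7 V.
R_E = V_E / I_E = 2.7 / 1.9 = 1.42 kΩ.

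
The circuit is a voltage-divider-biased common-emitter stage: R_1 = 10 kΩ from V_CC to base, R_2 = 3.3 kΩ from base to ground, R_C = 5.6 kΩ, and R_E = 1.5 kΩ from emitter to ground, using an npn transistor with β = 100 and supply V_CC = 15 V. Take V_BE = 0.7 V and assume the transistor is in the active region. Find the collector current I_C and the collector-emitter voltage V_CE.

Thevenize the base divider: V_Th = V_CC·R_2/(R_1+R_2) = 15×3.3/13.3 = 3.72 V, R_Th = R_1‖R_2 = 2.48 kΩ.
Base-emitter loop: V_Th = I_B·R_Th + V_BE + (β+1)I_B·R_E, so I_B = (3.72 − 0.7) / (2.48 + 101×1.5) = 0.0196 mA.
I_C = β·I_B = 100×0.0196 = 1.96 mA, and I_E = (β+1)I_B = 1.98 mA.
V_CE = V_CC − I_C·R_C − I_E·R_E = 15 − 1.96×5.6 − 1.98×1.5 = 1.04 V.
V_CE = 1.04 V > 0.2 V confirms active-region operation.

I_C ≈ 2 mA, V_CE ≈ 1 V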